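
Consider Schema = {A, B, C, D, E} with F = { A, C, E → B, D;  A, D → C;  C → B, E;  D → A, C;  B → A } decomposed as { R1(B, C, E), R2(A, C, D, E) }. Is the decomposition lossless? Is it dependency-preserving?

Lossless test: (C, E)⁺ = {A, B, C, D, E}, which contains all of one fragment — lossless.
Dependency preservation: the restricted closure of {B} across the fragments never reaches {A}, so B → A cannot be enforced without a join — not preserved.

lossless but not dependency-preserving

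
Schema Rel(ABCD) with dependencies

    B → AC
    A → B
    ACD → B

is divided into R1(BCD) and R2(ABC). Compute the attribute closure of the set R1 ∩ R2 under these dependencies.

ABC

R1 ∩ R2 = {BC}.
B → AC applies, adding A
Closure: {ABC}.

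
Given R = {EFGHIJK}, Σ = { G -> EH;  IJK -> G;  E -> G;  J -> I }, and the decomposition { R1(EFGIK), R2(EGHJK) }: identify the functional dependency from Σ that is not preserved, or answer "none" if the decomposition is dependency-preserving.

J -> I

Check J → I: no single fragment contains all of {IJ}, and the restricted closure of {J} across the fragments never reaches {I}.
G → EH is preserved.
IJK → G is preserved.
E → G is preserved.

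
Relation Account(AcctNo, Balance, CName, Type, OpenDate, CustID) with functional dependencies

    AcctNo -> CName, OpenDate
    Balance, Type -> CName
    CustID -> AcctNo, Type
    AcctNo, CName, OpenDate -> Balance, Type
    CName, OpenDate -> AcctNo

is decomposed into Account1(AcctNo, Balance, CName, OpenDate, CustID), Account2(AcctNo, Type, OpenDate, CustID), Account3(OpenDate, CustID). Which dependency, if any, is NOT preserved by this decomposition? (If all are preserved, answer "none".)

Balance, Type -> CName

Check Balance, Type → CName: no single fragment contains all of {Balance, CName, Type}, and the restricted closure of {Balance, Type} across the fragments never reaches {CName}.
AcctNo → CName, OpenDate is preserved.
CustID → AcctNo, Type is preserved.
AcctNo, CName, OpenDate → Balance, Type is preserved.
CName, OpenDate → AcctNo is preserved.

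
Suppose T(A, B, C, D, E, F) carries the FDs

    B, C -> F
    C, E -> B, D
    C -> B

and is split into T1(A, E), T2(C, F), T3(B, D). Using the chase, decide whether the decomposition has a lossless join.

No

Chase test. Columns are A, B, C, D, E, F; row i has aⱼ where attribute j ∈ Ti, else bᵢⱼ.
Initial tableau (one row per fragment):
  row 1: a1 b12 b13 b14 a5 b16
  row 2: b21 b22 a3 b24 b25 a6
  row 3: b31 a2 b33 a4 b35 b36
No row becomes fully distinguished — the join is lossy.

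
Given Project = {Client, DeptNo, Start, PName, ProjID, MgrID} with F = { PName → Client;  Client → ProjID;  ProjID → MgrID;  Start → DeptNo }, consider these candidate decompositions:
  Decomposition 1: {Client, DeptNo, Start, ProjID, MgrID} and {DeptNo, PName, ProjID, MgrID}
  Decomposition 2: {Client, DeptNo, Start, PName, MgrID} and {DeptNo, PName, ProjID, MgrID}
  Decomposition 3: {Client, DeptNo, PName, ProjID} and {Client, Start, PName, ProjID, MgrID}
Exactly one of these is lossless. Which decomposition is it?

Decomposition 2

Decomposition 1: common = {DeptNo, ProjID, MgrID}, closure = {DeptNo, ProjID, MgrID} → lossy.
Decomposition 2: common = {DeptNo, PName, MgrID}, closure = {Client, DeptNo, PName, ProjID, MgrID} → lossless.
Decomposition 3: common = {Client, PName, ProjID}, closure = {Client, PName, ProjID, MgrID} → lossy.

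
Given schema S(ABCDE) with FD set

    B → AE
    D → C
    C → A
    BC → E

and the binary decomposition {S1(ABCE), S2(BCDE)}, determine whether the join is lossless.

Yes

Common attributes: S1 ∩ S2 = {BCE}.
Closure of {BCE}: B → AE applies, adding A. So (BCE)⁺ = {ABCE}.
This closure contains every attribute of S1, so S1 ∩ S2 → S1. The join is lossless.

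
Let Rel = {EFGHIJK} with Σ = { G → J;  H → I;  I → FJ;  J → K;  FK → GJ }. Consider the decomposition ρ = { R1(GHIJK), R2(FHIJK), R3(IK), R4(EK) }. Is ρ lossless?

Chase test. Columns are EFGHIJK; row i has aⱼ where attribute j ∈ Ri, else bᵢⱼ.
Initial tableau (one row per fragment):
  row 1: b11 b12 a3 a4 a5 a6 a7
  row 2: b21 a2 b23 a4 a5 a6 a7
  row 3: b31 b32 b33 b34 a5 b36 a7
  row 4: a1 b42 b43 b44 b45 b46 a7
Rows 1 and 2 agree on I; apply I→FJ and equate their FJ entries.
Rows 1 and 3 agree on I; apply I→FJ and equate their FJ entries.
Rows 1 and 2 agree on FK; apply FK→GJ and equate their GJ entries.
Rows 1 and 3 agree on FK; apply FK→GJ and equate their GJ entries.
No row becomes fully distinguished — the join is lossy.

No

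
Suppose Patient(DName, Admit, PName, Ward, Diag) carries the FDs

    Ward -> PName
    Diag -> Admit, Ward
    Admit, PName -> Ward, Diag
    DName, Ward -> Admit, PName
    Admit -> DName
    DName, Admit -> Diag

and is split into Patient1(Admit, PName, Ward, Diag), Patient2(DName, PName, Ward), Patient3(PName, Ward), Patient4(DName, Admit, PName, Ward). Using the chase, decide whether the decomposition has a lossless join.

Chase test. Columns are DName, Admit, PName, Ward, Diag; row i has aⱼ where attribute j ∈ Patienti, else bᵢⱼ.
Initial tableau (one row per fragment):
  row 1: b11 a2 a3 a4 a5
  row 2: a1 b22 a3 a4 b25
  row 3: b31 b32 a3 a4 b35
  row 4: a1 a2 a3 a4 b45
Rows 1 and 4 agree on Admit, PName; apply Admit, PName→Ward, Diag and equate their Ward, Diag entries.
Rows 2 and 4 agree on DName, Ward; apply DName, Ward→Admit, PName and equate their Admit, PName entries.
Rows 1 and 2 agree on Admit; apply Admit→DName and equate their DName entries.
Rows 1 and 2 agree on DName, Admit; apply DName, Admit→Diag and equate their Diag entries.
Row 1 is now all distinguished symbols — the join is lossless.

Yes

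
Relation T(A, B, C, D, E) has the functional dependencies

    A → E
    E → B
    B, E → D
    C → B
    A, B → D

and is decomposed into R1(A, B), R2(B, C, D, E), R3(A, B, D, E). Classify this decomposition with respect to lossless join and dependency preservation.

Lossless test (chase): Rows 1 and 3 agree on A; apply A→E and equate their E entries. Rows 1 and 2 agree on B, E; apply B, E→D and equate their D entries. No row becomes fully distinguished — the join is lossy.
Dependency preservation: every FD's attributes lie within a single fragment, so each can be enforced locally — preserved.

lossy but dependency-preserving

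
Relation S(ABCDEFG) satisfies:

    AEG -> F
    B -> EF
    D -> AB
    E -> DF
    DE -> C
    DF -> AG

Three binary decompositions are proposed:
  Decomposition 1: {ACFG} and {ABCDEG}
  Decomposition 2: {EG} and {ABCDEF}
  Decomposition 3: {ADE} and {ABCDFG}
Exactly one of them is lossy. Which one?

Decomposition 1

Decomposition 1: common = {ACG}, closure = {ACG} → lossy.
Decomposition 2: common = {E}, closure = {ABCDEFG} → lossless.
Decomposition 3: common = {AD}, closure = {ABCDEFG} → lossless.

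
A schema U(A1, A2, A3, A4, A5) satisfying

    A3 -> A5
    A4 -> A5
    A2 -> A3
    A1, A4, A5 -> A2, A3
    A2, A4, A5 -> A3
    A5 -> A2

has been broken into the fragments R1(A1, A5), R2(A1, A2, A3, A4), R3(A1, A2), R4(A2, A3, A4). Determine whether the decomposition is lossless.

Chase test. Columns are A1, A2, A3, A4, A5; row i has aⱼ where attribute j ∈ Ri, else bᵢⱼ.
Initial tableau (one row per fragment):
  row 1: a1 b12 b13 b14 a5
  row 2: a1 a2 a3 a4 b25
  row 3: a1 a2 b33 b34 b35
  row 4: b41 a2 a3 a4 b45
Rows 2 and 4 agree on A3; apply A3→A5 and equate their A5 entries.
Rows 2 and 3 agree on A2; apply A2→A3 and equate their A3 entries.
Rows 2 and 3 agree on A3; apply A3→A5 and equate their A5 entries.
No row becomes fully distinguished — the join is lossy.

No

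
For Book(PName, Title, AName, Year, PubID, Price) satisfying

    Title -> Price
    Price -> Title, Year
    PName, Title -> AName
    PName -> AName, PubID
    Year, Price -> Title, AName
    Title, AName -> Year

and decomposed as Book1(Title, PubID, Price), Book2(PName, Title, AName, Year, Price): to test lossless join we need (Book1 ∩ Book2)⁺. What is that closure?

Title, AName, Year, Price

Book1 ∩ Book2 = {Title, Price}.
Price → Title, Year applies, adding Year
Year, Price → Title, AName applies, adding AName
Closure: {Title, AName, Year, Price}.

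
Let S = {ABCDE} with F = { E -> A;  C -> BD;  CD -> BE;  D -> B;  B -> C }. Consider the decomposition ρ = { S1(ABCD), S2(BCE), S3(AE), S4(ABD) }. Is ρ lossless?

Yes

Chase test. Columns are ABCDE; row i has aⱼ where attribute j ∈ Si, else bᵢⱼ.
Initial tableau (one row per fragment):
  row 1: a1 a2 a3 a4 b15
  row 2: b21 a2 a3 b24 a5
  row 3: a1 b32 b33 b34 a5
  row 4: a1 a2 b43 a4 b45
Rows 2 and 3 agree on E; apply E→A and equate their A entries.
Rows 1 and 2 agree on C; apply C→BD and equate their BD entries.
Rows 1 and 2 agree on CD; apply CD→BE and equate their BE entries.
Rows 1 and 4 agree on B; apply B→C and equate their C entries.
Rows 1 and 4 agree on CD; apply CD→BE and equate their BE entries.
Row 1 is now all distinguished symbols — the join is lossless.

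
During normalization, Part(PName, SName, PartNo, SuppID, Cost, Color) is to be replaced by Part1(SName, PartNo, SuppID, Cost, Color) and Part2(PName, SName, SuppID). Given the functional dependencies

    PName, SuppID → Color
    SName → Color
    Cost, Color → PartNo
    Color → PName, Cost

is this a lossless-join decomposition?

Common attributes: Part1 ∩ Part2 = {SName, SuppID}.
Closure of {SName, SuppID}: SName → Color applies, adding Color; Color → PName, Cost applies, adding PName, Cost; Cost, Color → PartNo applies, adding PartNo. So (SName, SuppID)⁺ = {PName, SName, PartNo, SuppID, Cost, Color}.
This closure contains every attribute of Part1, so Part1 ∩ Part2 → Part1. The join is lossless.

Yes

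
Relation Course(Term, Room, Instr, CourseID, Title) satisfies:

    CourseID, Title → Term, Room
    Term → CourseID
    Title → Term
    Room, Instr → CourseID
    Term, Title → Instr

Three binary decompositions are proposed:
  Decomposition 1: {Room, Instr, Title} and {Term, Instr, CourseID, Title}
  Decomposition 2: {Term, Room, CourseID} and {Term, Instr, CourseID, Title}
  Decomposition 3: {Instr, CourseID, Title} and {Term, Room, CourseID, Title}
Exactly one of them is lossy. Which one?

Decomposition 2

Decomposition 1: common = {Instr, Title}, closure = {Term, Room, Instr, CourseID, Title} → lossless.
Decomposition 2: common = {Term, CourseID}, closure = {Term, CourseID} → lossy.
Decomposition 3: common = {CourseID, Title}, closure = {Term, Room, Instr, CourseID, Title} → lossless.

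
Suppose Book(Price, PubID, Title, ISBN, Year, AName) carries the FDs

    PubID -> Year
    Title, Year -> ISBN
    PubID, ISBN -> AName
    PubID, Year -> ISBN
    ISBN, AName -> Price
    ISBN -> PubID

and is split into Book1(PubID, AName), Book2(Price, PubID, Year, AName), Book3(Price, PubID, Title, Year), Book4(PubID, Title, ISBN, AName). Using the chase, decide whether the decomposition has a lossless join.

Yes

Chase test. Columns are Price, PubID, Title, ISBN, Year, AName; row i has aⱼ where attribute j ∈ Booki, else bᵢⱼ.
Initial tableau (one row per fragment):
  row 1: b11 a2 b13 b14 b15 a6
  row 2: a1 a2 b23 b24 a5 a6
  row 3: a1 a2 a3 b34 a5 b36
  row 4: b41 a2 a3 a4 b45 a6
Rows 1 and 2 agree on PubID; apply PubID→Year and equate their Year entries.
Rows 1 and 4 agree on PubID; apply PubID→Year and equate their Year entries.
Rows 3 and 4 agree on Title, Year; apply Title, Year→ISBN and equate their ISBN entries.
Rows 3 and 4 agree on PubID, ISBN; apply PubID, ISBN→AName and equate their AName entries.
Rows 1 and 2 agree on PubID, Year; apply PubID, Year→ISBN and equate their ISBN entries.
Rows 1 and 3 agree on PubID, Year; apply PubID, Year→ISBN and equate their ISBN entries.
Rows 1 and 2 agree on ISBN, AName; apply ISBN, AName→Price and equate their Price entries.
Rows 1 and 4 agree on ISBN, AName; apply ISBN, AName→Price and equate their Price entries.
Row 3 is now all distinguished symbols — the join is lossless.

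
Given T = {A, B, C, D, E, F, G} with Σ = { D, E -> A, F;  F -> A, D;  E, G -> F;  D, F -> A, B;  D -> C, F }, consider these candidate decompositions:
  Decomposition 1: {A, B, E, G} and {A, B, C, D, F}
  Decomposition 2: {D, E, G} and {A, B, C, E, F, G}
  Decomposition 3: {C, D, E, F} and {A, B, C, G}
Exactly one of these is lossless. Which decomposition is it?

Decomposition 1: common = {A, B}, closure = {A, B} → lossy.
Decomposition 2: common = {E, G}, closure = {A, B, C, D, E, F, G} → lossless.
Decomposition 3: common = {C}, closure = {C} → lossy.

Decomposition 2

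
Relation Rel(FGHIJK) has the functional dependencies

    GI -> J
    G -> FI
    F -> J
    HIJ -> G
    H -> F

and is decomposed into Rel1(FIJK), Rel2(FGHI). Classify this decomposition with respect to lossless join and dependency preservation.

Lossless test: (FI)⁺ = {FIJ}, which is a superkey of neither fragment — lossy.
Dependency preservation: GI → J; HIJ → G are not contained in any single fragment, but the restricted closure of each left-hand side across the fragments still reaches the right-hand side; the remaining FDs each lie inside some fragment. All dependencies are preserved.

lossy but dependency-preserving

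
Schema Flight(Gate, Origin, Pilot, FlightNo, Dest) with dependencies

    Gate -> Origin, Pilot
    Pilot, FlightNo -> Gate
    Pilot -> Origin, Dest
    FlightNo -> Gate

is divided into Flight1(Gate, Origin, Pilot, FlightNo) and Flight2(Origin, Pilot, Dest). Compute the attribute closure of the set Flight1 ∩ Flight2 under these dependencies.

Origin, Pilot, Dest

Flight1 ∩ Flight2 = {Origin, Pilot}.
Pilot → Origin, Dest applies, adding Dest
Closure: {Origin, Pilot, Dest}.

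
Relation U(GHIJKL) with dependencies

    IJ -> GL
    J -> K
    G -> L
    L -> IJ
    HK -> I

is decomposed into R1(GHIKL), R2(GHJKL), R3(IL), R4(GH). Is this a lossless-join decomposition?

Chase test. Columns are GHIJKL; row i has aⱼ where attribute j ∈ Ri, else bᵢⱼ.
Initial tableau (one row per fragment):
  row 1: a1 a2 a3 b14 a5 a6
  row 2: a1 a2 b23 a4 a5 a6
  row 3: b31 b32 a3 b34 b35 a6
  row 4: a1 a2 b43 b44 b45 b46
Rows 1 and 4 agree on G; apply G→L and equate their L entries.
Rows 1 and 2 agree on L; apply L→IJ and equate their IJ entries.
Rows 1 and 3 agree on L; apply L→IJ and equate their IJ entries.
Rows 1 and 4 agree on L; apply L→IJ and equate their IJ entries.
Rows 1 and 3 agree on IJ; apply IJ→GL and equate their GL entries.
Rows 1 and 3 agree on J; apply J→K and equate their K entries.
Rows 1 and 4 agree on J; apply J→K and equate their K entries.
Row 1 is now all distinguished symbols — the join is lossless.

Yes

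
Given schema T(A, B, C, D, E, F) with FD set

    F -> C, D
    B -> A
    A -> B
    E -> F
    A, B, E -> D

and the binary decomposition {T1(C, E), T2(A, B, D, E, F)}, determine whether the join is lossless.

Yes

Common attributes: T1 ∩ T2 = {E}.
Closure of {E}: E → F applies, adding F; F → C, D applies, adding C, D. So (E)⁺ = {C, D, E, F}.
This closure contains every attribute of T1, so T1 ∩ T2 → T1. The join is lossless.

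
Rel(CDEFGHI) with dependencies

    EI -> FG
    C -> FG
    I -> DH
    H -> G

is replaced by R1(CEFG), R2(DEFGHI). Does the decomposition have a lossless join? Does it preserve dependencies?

Lossless test: (EFG)⁺ = {EFG}, which is a superkey of neither fragment — lossy.
Dependency preservation: every FD's attributes lie within a single fragment, so each can be enforced locally — preserved.

lossy but dependency-preserving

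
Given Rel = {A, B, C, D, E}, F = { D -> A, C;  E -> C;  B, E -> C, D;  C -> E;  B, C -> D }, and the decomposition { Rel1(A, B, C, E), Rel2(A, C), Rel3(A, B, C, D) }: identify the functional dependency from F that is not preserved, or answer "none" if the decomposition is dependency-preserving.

none

D → A, C lies within Rel3.
E → C lies within Rel1.
B, E → C, D: restricted closure across fragments reaches C, D.
C → E lies within Rel1.
B, C → D lies within Rel3.
Every dependency is enforceable on the fragments, so the decomposition is dependency-preserving.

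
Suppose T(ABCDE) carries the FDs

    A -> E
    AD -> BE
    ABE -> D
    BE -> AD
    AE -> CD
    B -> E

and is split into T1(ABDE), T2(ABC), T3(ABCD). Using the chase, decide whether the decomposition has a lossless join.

Yes

Chase test. Columns are ABCDE; row i has aⱼ where attribute j ∈ Ti, else bᵢⱼ.
Initial tableau (one row per fragment):
  row 1: a1 a2 b13 a4 a5
  row 2: a1 a2 a3 b24 b25
  row 3: a1 a2 a3 a4 b35
Rows 1 and 2 agree on A; apply A→E and equate their E entries.
Rows 1 and 3 agree on A; apply A→E and equate their E entries.
Rows 1 and 2 agree on ABE; apply ABE→D and equate their D entries.
Rows 1 and 2 agree on AE; apply AE→CD and equate their CD entries.
Row 1 is now all distinguished symbols — the join is lossless.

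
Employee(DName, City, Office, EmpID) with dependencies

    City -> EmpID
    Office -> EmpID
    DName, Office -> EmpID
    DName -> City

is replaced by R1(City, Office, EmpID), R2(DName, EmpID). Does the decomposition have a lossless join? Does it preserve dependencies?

lossy and not dependency-preserving

Lossless test: (EmpID)⁺ = {EmpID}, which is a superkey of neither fragment — lossy.
Dependency preservation: the restricted closure of {DName} across the fragments never reaches {City}, so DName → City cannot be enforced without a join — not preserved.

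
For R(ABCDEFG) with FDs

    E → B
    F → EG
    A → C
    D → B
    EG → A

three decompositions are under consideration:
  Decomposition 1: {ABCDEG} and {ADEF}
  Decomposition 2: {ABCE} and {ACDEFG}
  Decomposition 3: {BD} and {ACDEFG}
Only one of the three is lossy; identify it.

Decomposition 1: common = {ADE}, closure = {ABCDE} → lossy.
Decomposition 2: common = {ACE}, closure = {ABCE} → lossless.
Decomposition 3: common = {D}, closure = {BD} → lossless.

Decomposition 1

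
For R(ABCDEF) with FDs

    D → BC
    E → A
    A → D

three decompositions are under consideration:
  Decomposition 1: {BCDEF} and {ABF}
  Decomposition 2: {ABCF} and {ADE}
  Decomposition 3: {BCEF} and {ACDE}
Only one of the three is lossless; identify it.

Decomposition 1: common = {BF}, closure = {BF} → lossy.
Decomposition 2: common = {A}, closure = {ABCD} → lossy.
Decomposition 3: common = {CE}, closure = {ABCDE} → lossless.

Decomposition 3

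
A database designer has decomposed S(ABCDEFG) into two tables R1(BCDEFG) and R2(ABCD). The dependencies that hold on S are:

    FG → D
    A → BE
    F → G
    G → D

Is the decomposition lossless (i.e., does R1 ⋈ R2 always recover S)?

No

Common attributes: R1 ∩ R2 = {BCD}.
No dependency enlarges {BCD}, so (BCD)⁺ = {BCD}.
The closure contains neither all of R1 = {BCDEFG} nor all of R2 = {ABCD}, so the common attributes are not a superkey of either fragment. The join is lossy.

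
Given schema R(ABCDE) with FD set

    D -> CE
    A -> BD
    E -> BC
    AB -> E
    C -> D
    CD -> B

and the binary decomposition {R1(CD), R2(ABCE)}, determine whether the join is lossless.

Common attributes: R1 ∩ R2 = {C}.
Closure of {C}: C → D applies, adding D; CD → B applies, adding B; D → CE applies, adding E. So (C)⁺ = {BCDE}.
This closure contains every attribute of R1, so R1 ∩ R2 → R1. The join is lossless.

Yes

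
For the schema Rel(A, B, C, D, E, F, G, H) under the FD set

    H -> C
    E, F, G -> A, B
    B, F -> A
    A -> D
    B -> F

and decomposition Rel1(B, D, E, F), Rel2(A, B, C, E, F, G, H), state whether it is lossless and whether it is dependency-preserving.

lossless but not dependency-preserving

Lossless test: (B, E, F)⁺ = {A, B, D, E, F}, which contains all of one fragment — lossless.
Dependency preservation: the restricted closure of {A} across the fragments never reaches {D}, so A → D cannot be enforced without a join — not preserved.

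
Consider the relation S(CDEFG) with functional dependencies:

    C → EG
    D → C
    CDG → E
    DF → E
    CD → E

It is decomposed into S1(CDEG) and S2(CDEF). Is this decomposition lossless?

Yes

Common attributes: S1 ∩ S2 = {CDE}.
Closure of {CDE}: C → EG applies, adding G. So (CDE)⁺ = {CDEG}.
This closure contains every attribute of S1, so S1 ∩ S2 → S1. The join is lossless.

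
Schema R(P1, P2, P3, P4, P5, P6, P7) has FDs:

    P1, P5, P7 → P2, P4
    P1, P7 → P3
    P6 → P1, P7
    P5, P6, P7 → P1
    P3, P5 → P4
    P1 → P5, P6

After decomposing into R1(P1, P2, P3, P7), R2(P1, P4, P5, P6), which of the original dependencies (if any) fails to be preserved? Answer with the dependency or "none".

Check P3, P5 → P4: no single fragment contains all of {P3, P4, P5}, and the restricted closure of {P3, P5} across the fragments never reaches {P4}.
P1, P5, P7 → P2, P4 is preserved.
P1, P7 → P3 is preserved.
P6 → P1, P7 is preserved.
P5, P6, P7 → P1 is preserved.
P1 → P5, P6 is preserved.

P3, P5 → P4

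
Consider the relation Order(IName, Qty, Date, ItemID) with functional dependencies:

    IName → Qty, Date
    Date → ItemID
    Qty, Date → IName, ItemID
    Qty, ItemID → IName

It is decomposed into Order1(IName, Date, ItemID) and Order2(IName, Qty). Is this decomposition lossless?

Common attributes: Order1 ∩ Order2 = {IName}.
Closure of {IName}: IName → Qty, Date applies, adding Qty, Date; Date → ItemID applies, adding ItemID. So (IName)⁺ = {IName, Qty, Date, ItemID}.
This closure contains every attribute of Order1, so Order1 ∩ Order2 → Order1. The join is lossless.

Yes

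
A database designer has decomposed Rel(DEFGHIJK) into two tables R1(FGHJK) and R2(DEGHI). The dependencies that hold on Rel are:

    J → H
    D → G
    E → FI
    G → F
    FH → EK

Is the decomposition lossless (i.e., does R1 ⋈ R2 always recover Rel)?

No

Common attributes: R1 ∩ R2 = {GH}.
Closure of {GH}: G → F applies, adding F; FH → EK applies, adding EK; E → FI applies, adding I. So (GH)⁺ = {EFGHIK}.
The closure contains neither all of R1 = {FGHJK} nor all of R2 = {DEGHI}, so the common attributes are not a superkey of either fragment. The join is lossy.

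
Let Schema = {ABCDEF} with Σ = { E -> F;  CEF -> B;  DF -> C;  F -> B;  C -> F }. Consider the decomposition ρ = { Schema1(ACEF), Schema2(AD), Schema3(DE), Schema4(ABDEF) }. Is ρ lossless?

No

Chase test. Columns are ABCDEF; row i has aⱼ where attribute j ∈ Schemai, else bᵢⱼ.
Initial tableau (one row per fragment):
  row 1: a1 b12 a3 b14 a5 a6
  row 2: a1 b22 b23 a4 b25 b26
  row 3: b31 b32 b33 a4 a5 b36
  row 4: a1 a2 b43 a4 a5 a6
Rows 1 and 3 agree on E; apply E→F and equate their F entries.
Rows 3 and 4 agree on DF; apply DF→C and equate their C entries.
Rows 1 and 3 agree on F; apply F→B and equate their B entries.
Rows 1 and 4 agree on F; apply F→B and equate their B entries.
No row becomes fully distinguished — the join is lossy.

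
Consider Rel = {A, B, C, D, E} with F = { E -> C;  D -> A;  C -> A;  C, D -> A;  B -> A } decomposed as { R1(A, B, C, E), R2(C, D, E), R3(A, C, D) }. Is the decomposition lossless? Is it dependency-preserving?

Lossless test (chase): Rows 2 and 3 agree on D; apply D→A and equate their A entries. No row becomes fully distinguished — the join is lossy.
Dependency preservation: every FD's attributes lie within a single fragment, so each can be enforced locally — preserved.

lossy but dependency-preserving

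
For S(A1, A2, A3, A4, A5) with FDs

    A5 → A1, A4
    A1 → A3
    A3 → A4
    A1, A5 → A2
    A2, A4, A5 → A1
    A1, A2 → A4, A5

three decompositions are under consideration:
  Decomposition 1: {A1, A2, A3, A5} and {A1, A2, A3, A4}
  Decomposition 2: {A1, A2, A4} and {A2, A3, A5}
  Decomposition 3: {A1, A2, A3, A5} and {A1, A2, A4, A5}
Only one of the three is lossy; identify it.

Decomposition 1: common = {A1, A2, A3}, closure = {A1, A2, A3, A4, A5} → lossless.
Decomposition 2: common = {A2}, closure = {A2} → lossy.
Decomposition 3: common = {A1, A2, A5}, closure = {A1, A2, A3, A4, A5} → lossless.

Decomposition 2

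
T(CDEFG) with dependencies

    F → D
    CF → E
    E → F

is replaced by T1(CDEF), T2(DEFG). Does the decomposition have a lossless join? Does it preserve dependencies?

Lossless test: (DEF)⁺ = {DEF}, which is a superkey of neither fragment — lossy.
Dependency preservation: every FD's attributes lie within a single fragment, so each can be enforced locally — preserved.

lossy but dependency-preserving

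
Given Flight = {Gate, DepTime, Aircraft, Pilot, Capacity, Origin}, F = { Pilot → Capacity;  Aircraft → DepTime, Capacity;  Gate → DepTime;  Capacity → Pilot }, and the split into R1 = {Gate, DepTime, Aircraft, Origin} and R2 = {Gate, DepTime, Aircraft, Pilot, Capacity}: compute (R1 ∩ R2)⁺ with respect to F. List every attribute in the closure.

R1 ∩ R2 = {Gate, DepTime, Aircraft}.
Aircraft → DepTime, Capacity applies, adding Capacity
Capacity → Pilot applies, adding Pilot
Closure: {Gate, DepTime, Aircraft, Pilot, Capacity}.

Gate, DepTime, Aircraft, Pilot, Capacity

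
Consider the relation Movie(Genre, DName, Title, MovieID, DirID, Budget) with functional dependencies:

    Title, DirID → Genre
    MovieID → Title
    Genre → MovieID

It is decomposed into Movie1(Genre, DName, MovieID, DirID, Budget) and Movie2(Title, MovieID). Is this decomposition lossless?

Yes

Common attributes: Movie1 ∩ Movie2 = {MovieID}.
Closure of {MovieID}: MovieID → Title applies, adding Title. So (MovieID)⁺ = {Title, MovieID}.
This closure contains every attribute of Movie2, so Movie1 ∩ Movie2 → Movie2. The join is lossless.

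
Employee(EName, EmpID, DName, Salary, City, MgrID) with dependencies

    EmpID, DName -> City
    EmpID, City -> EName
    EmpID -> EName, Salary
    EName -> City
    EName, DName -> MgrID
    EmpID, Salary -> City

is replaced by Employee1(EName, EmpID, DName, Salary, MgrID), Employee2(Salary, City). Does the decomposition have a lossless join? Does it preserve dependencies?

lossy and not dependency-preserving

Lossless test: (Salary)⁺ = {Salary}, which is a superkey of neither fragment — lossy.
Dependency preservation: the restricted closure of {EmpID, DName} across the fragments never reaches {City}, so EmpID, DName → City cannot be enforced without a join — not preserved.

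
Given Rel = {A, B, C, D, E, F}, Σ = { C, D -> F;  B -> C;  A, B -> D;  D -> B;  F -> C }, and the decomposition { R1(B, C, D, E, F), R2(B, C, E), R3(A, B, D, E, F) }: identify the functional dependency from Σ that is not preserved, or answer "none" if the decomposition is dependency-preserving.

none

C, D → F lies within R1.
B → C lies within R1.
A, B → D lies within R3.
D → B lies within R1.
F → C lies within R1.
Every dependency is enforceable on the fragments, so the decomposition is dependency-preserving.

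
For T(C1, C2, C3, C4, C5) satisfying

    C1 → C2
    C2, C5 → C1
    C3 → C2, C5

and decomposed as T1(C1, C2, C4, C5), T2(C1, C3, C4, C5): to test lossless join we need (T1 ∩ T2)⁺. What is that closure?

T1 ∩ T2 = {C1, C4, C5}.
C1 → C2 applies, adding C2
Closure: {C1, C2, C4, C5}.

C1, C2, C4, C5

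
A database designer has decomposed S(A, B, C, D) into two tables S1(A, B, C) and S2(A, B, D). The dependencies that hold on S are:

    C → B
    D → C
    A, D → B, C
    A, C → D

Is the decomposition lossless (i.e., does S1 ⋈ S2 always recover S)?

No

Common attributes: S1 ∩ S2 = {A, B}.
No dependency enlarges {A, B}, so (A, B)⁺ = {A, B}.
The closure contains neither all of S1 = {A, B, C} nor all of S2 = {A, B, D}, so the common attributes are not a superkey of either fragment. The join is lossy.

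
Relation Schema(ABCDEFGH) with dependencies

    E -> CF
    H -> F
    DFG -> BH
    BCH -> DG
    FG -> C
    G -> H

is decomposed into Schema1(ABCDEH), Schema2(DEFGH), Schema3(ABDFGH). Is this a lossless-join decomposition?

Chase test. Columns are ABCDEFGH; row i has aⱼ where attribute j ∈ Schemai, else bᵢⱼ.
Initial tableau (one row per fragment):
  row 1: a1 a2 a3 a4 a5 b16 b17 a8
  row 2: b21 b22 b23 a4 a5 a6 a7 a8
  row 3: a1 a2 b33 a4 b35 a6 a7 a8
Rows 1 and 2 agree on E; apply E→CF and equate their CF entries.
Rows 2 and 3 agree on DFG; apply DFG→BH and equate their BH entries.
Rows 1 and 2 agree on BCH; apply BCH→DG and equate their DG entries.
Rows 1 and 3 agree on FG; apply FG→C and equate their C entries.
Row 1 is now all distinguished symbols — the join is lossless.

Yes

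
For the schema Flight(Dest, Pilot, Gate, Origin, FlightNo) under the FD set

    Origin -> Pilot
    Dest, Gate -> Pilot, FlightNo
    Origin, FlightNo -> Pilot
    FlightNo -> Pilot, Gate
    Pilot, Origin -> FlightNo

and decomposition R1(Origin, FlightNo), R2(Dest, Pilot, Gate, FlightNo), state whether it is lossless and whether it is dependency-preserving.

lossy but dependency-preserving

Lossless test: (FlightNo)⁺ = {Pilot, Gate, FlightNo}, which is a superkey of neither fragment — lossy.
Dependency preservation: Origin → Pilot; Origin, FlightNo → Pilot; Pilot, Origin → FlightNo are not contained in any single fragment, but the restricted closure of each left-hand side across the fragments still reaches the right-hand side; the remaining FDs each lie inside some fragment. All dependencies are preserved.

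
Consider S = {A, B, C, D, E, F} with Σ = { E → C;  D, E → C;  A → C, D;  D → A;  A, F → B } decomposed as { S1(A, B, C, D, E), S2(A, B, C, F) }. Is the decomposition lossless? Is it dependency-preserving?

Lossless test: (A, B, C)⁺ = {A, B, C, D}, which is a superkey of neither fragment — lossy.
Dependency preservation: every FD's attributes lie within a single fragment, so each can be enforced locally — preserved.

lossy but dependency-preserving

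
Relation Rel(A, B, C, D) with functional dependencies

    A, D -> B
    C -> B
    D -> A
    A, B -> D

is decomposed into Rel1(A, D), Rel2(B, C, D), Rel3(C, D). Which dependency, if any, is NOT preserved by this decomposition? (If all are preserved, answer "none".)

Check A, B → D: no single fragment contains all of {A, B, D}, and the restricted closure of {A, B} across the fragments never reaches {D}.
A, D → B is preserved.
C → B is preserved.
D → A is preserved.

A, B -> D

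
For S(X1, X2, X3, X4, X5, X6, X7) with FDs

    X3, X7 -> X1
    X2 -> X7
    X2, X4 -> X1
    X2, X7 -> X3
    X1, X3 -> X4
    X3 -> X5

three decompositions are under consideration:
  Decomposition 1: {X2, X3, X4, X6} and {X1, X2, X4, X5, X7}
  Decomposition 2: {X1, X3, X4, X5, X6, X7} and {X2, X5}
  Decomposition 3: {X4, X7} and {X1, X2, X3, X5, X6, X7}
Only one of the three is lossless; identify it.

Decomposition 1: common = {X2, X4}, closure = {X1, X2, X3, X4, X5, X7} → lossless.
Decomposition 2: common = {X5}, closure = {X5} → lossy.
Decomposition 3: common = {X7}, closure = {X7} → lossy.

Decomposition 1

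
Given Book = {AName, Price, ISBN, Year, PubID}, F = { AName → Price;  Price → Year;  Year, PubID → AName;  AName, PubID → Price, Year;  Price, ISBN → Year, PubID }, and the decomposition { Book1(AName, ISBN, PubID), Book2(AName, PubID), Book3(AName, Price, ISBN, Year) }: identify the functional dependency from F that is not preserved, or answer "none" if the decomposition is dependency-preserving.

Check Year, PubID → AName: no single fragment contains all of {AName, Year, PubID}, and the restricted closure of {Year, PubID} across the fragments never reaches {AName}.
AName → Price is preserved.
Price → Year is preserved.
AName, PubID → Price, Year is preserved.
Price, ISBN → Year, PubID is preserved.

Year, PubID → AName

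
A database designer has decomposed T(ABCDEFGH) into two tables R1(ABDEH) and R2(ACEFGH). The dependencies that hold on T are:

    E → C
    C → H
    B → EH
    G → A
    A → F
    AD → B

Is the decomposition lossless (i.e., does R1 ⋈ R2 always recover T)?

No

Common attributes: R1 ∩ R2 = {AEH}.
Closure of {AEH}: E → C applies, adding C; A → F applies, adding F. So (AEH)⁺ = {ACEFH}.
The closure contains neither all of R1 = {ABDEH} nor all of R2 = {ACEFGH}, so the common attributes are not a superkey of either fragment. The join is lossy.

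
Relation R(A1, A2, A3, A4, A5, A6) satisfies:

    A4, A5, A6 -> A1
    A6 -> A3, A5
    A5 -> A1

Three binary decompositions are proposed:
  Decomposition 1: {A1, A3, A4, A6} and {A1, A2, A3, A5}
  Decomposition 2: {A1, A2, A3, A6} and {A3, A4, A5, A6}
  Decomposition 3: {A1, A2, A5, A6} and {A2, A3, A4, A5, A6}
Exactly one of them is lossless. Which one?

Decomposition 1: common = {A1, A3}, closure = {A1, A3} → lossy.
Decomposition 2: common = {A3, A6}, closure = {A1, A3, A5, A6} → lossy.
Decomposition 3: common = {A2, A5, A6}, closure = {A1, A2, A3, A5, A6} → lossless.

Decomposition 3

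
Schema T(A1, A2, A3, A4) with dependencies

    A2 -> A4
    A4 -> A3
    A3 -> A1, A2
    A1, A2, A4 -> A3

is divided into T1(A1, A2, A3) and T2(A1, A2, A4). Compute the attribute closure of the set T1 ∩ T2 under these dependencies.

A1, A2, A3, A4

T1 ∩ T2 = {A1, A2}.
A2 → A4 applies, adding A4
A4 → A3 applies, adding A3
Closure: {A1, A2, A3, A4}.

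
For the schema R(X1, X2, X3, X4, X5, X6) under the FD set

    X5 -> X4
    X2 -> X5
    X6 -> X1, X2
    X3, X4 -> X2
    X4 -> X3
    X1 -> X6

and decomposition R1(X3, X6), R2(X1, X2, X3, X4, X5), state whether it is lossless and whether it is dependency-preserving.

lossy and not dependency-preserving

Lossless test: (X3)⁺ = {X3}, which is a superkey of neither fragment — lossy.
Dependency preservation: the restricted closure of {X6} across the fragments never reaches {X1, X2}, so X6 → X1, X2 cannot be enforced without a join — not preserved.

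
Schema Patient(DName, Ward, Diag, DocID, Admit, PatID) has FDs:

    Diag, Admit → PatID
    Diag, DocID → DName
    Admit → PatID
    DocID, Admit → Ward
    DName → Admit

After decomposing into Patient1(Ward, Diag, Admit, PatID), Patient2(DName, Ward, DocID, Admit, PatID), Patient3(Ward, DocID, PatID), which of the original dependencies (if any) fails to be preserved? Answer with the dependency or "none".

Diag, DocID → DName

Check Diag, DocID → DName: no single fragment contains all of {DName, Diag, DocID}, and the restricted closure of {Diag, DocID} across the fragments never reaches {DName}.
Diag, Admit → PatID is preserved.
Admit → PatID is preserved.
DocID, Admit → Ward is preserved.
DName → Admit is preserved.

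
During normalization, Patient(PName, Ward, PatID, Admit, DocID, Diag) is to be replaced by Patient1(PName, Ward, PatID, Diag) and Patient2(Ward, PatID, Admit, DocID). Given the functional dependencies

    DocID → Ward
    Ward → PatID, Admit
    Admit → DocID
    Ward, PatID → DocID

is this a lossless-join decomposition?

Common attributes: Patient1 ∩ Patient2 = {Ward, PatID}.
Closure of {Ward, PatID}: Ward → PatID, Admit applies, adding Admit; Admit → DocID applies, adding DocID. So (Ward, PatID)⁺ = {Ward, PatID, Admit, DocID}.
This closure contains every attribute of Patient2, so Patient1 ∩ Patient2 → Patient2. The join is lossless.

Yes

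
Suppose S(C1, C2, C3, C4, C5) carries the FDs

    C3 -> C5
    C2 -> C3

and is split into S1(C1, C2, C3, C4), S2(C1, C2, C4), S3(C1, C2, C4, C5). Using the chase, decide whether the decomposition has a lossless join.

Yes

Chase test. Columns are C1, C2, C3, C4, C5; row i has aⱼ where attribute j ∈ Si, else bᵢⱼ.
Initial tableau (one row per fragment):
  row 1: a1 a2 a3 a4 b15
  row 2: a1 a2 b23 a4 b25
  row 3: a1 a2 b33 a4 a5
Rows 1 and 2 agree on C2; apply C2→C3 and equate their C3 entries.
Rows 1 and 3 agree on C2; apply C2→C3 and equate their C3 entries.
Rows 1 and 2 agree on C3; apply C3→C5 and equate their C5 entries.
Rows 1 and 3 agree on C3; apply C3→C5 and equate their C5 entries.
Row 1 is now all distinguished symbols — the join is lossless.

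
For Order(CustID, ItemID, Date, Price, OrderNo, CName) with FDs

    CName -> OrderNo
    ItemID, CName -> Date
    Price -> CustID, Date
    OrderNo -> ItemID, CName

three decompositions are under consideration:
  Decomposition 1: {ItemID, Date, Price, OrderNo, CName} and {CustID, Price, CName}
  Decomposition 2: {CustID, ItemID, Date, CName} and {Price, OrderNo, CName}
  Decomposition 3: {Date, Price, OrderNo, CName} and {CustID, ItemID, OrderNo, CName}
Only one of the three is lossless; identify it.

Decomposition 1: common = {Price, CName}, closure = {CustID, ItemID, Date, Price, OrderNo, CName} → lossless.
Decomposition 2: common = {CName}, closure = {ItemID, Date, OrderNo, CName} → lossy.
Decomposition 3: common = {OrderNo, CName}, closure = {ItemID, Date, OrderNo, CName} → lossy.

Decomposition 1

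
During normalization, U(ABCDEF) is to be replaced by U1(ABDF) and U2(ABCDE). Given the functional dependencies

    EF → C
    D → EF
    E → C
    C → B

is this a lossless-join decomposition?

Common attributes: U1 ∩ U2 = {ABD}.
Closure of {ABD}: D → EF applies, adding EF; E → C applies, adding C. So (ABD)⁺ = {ABCDEF}.
This closure contains every attribute of U1, so U1 ∩ U2 → U1. The join is lossless.

Yes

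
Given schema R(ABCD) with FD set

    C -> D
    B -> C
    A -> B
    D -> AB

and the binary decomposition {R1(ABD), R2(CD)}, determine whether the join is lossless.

Yes

Common attributes: R1 ∩ R2 = {D}.
Closure of {D}: D → AB applies, adding AB; B → C applies, adding C. So (D)⁺ = {ABCD}.
This closure contains every attribute of R1, so R1 ∩ R2 → R1. The join is lossless.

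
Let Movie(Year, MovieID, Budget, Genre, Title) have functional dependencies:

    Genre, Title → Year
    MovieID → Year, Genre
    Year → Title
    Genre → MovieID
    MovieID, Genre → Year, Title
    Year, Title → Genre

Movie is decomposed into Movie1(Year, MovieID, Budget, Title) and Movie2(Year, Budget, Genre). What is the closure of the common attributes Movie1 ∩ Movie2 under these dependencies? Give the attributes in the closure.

Year, MovieID, Budget, Genre, Title

Movie1 ∩ Movie2 = {Year, Budget}.
Year → Title applies, adding Title
Year, Title → Genre applies, adding Genre
Genre → MovieID applies, adding MovieID
Closure: {Year, MovieID, Budget, Genre, Title}.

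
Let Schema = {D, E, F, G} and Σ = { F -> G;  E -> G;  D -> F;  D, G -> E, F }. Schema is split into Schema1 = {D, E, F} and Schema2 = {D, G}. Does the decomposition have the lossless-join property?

Yes

Common attributes: Schema1 ∩ Schema2 = {D}.
Closure of {D}: D → F applies, adding F; F → G applies, adding G; D, G → E, F applies, adding E. So (D)⁺ = {D, E, F, G}.
This closure contains every attribute of Schema1, so Schema1 ∩ Schema2 → Schema1. The join is lossless.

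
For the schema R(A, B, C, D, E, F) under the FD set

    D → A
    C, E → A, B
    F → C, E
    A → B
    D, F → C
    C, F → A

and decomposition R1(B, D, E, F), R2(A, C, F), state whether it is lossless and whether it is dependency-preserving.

lossless but not dependency-preserving

Lossless test: (F)⁺ = {A, B, C, E, F}, which contains all of one fragment — lossless.
Dependency preservation: the restricted closure of {D} across the fragments never reaches {A}, so D → A cannot be enforced without a join — not preserved.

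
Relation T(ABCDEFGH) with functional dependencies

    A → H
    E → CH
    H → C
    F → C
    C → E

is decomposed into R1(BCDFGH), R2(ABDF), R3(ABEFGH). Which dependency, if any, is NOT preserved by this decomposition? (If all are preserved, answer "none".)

none

A → H lies within R3.
E → CH: restricted closure across fragments reaches CH.
H → C lies within R1.
F → C lies within R1.
C → E: restricted closure across fragments reaches E.
Every dependency is enforceable on the fragments, so the decomposition is dependency-preserving.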